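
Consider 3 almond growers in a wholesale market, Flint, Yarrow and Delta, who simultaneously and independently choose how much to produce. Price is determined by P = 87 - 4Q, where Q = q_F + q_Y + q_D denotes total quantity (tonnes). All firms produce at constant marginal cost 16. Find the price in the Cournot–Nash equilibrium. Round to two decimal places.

33.75

Each firm earns π_i = (87 - 4Q)q_i - 16q_i.
First-order condition (treating rivals' output as given): 71 - 8q_i - 4·Σ_{j≠i} q_j = 0.
With identical firms every q_j equals q_i, so Σ_{j≠i} q_j = 2q_i and 71 = 16q_i, giving q_i = 71/16.
Total output Q = 213/16, so price P = 87 - 4·(213/16) = 135/4.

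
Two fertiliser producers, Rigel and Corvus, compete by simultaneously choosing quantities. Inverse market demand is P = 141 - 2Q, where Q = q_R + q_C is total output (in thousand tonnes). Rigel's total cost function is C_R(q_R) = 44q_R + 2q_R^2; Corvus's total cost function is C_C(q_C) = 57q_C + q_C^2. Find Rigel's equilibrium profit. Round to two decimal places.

Rigel's profit: π_R = (141 - 2Q)q_R - (44q_R + 2q_R²). Setting ∂π_R/∂q_R = 0: 97 - 8q_R - 2(q_C) = 0.
Corvus's profit: π_C = (141 - 2Q)q_C - (57q_C + q_C²). Setting ∂π_C/∂q_C = 0: 84 - 6q_C - 2(q_R) = 0.
So q_R = (97 - 2q_C)/8 and q_C = (84 - 2q_R)/6.
Substituting one into the other gives q_R = 207/22 and q_C = 239/22.
Price P = 141 - 2·(223/11) = 1105/11.
Rigel's profit: (1105/11)·(207/22) - 44·(207/22) - 2(207/22)² = 354.1240.

354.12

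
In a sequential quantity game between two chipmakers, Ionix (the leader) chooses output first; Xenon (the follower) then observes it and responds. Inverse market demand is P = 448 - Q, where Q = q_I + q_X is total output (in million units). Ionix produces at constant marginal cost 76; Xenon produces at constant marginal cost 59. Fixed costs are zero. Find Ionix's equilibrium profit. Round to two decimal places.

The follower Xenon best-responds to any q_I: π_X = (448 - Q)q_X - 59q_X.
∂π_X/∂q_X = 389 - q_I - 2q_X = 0 gives the reaction function q_X = (389 - q_I)/2.
The leader anticipates this reaction. Substituting into P = 448 - Q gives P = 507/2 - (1/2)q_I, so π_I = (507/2 - (1/2)q_I)q_I - 76q_I.
Leader FOC: 355/2 - q_I = 0, so q_I = 355/2.
Then q_X = (389 - 355/2)/2 = 423/4.
Price P = 448 - 1133/4 = 659/4.
Ionix's profit: (659/4 - 76)·(355/2) = 15753.1250.

15753.13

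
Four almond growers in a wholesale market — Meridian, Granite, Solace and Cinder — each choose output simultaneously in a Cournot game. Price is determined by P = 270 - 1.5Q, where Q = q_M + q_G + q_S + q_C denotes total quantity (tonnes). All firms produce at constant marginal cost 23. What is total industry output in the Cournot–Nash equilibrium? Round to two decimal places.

A representative firm's profit is π_i = q_i(270 - 1.5Q) - 23q_i.
First-order condition (treating rivals' output as given): 247 - 3q_i - (3/2)·Σ_{j≠i} q_j = 0.
By symmetry each firm produces the same amount; substituting Σ_{j≠i} q_j = 3q_i yields q_i = 247/(15/2) = 494/15.
Total output Q = 494/15 + 494/15 + 494/15 + 494/15 = 1976/15.

131.73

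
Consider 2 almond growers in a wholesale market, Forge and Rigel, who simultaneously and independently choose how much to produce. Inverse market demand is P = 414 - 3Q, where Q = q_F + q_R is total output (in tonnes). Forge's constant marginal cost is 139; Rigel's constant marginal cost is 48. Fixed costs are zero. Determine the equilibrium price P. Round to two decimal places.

200.33

Forge's profit: π_F = (414 - 3Q)q_F - (139q_F). Setting ∂π_F/∂q_F = 0: 275 - 6q_F - 3(q_R) = 0.
Rigel's profit: π_R = (414 - 3Q)q_R - (48q_R). Setting ∂π_R/∂q_R = 0: 366 - 6q_R - 3(q_F) = 0.
Rearranging gives the reaction functions q_F = (275 - 3q_R)/6 and q_R = (366 - 3q_F)/6.
Substituting one into the other gives q_F = 184/9 and q_R = 457/9.
Total output Q = 641/9, so price P = 414 - 3·(641/9) = 601/3.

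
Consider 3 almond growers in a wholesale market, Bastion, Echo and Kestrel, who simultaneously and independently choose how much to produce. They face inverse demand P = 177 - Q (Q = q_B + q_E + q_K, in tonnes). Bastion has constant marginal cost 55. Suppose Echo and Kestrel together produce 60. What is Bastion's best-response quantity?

With rivals' combined output fixed at 60, Bastion's profit is π_B = (177 - 60 - q_B)q_B - (55q_B) = (117 - q_B)q_B - (55q_B).
∂π_B/∂q_B = 62 - 2q_B = 0, so q_B = 31.

31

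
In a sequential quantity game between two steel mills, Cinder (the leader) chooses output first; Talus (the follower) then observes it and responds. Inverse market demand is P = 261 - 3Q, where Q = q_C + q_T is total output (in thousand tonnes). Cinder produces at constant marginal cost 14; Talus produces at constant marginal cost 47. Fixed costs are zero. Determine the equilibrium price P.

The follower Talus best-responds to any q_C: π_T = (261 - 3Q)q_T - 47q_T.
Setting the follower's marginal profit to zero, 214 - 3q_C - 6q_T = 0, i.e. q_T = (214 - 3q_C)/6.
Cinder substitutes q_T(q_C) into its own profit: π_C = q_C(261 - 3q_C - (214 - 3q_C)/2) - 14q_C = (154 - (3/2)q_C)q_C - 14q_C.
Leader FOC: 140 - 3q_C = 0, so q_C = 140/3.
Then q_T = (214 - 3·(140/3))/6 = 37/3.
Total output Q = 59, so price P = 261 - 3·59 = 84.

84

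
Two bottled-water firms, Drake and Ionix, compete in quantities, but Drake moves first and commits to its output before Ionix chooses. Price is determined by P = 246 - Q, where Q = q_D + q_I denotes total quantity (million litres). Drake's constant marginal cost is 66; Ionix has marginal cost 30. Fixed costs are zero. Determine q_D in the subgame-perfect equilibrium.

72

The follower Ionix best-responds to any q_D: π_I = (246 - Q)q_I - 30q_I.
∂π_I/∂q_I = 216 - q_D - 2q_I = 0 gives the reaction function q_I = (216 - q_D)/2.
The leader anticipates this reaction. Substituting into P = 246 - Q gives P = 138 - (1/2)q_D, so π_D = (138 - (1/2)q_D)q_D - 66q_D.
Maximising: ∂π_D/∂q_D = 72 - q_D = 0, giving q_D = 72.
Then q_I = (216 - 72)/2 = 72.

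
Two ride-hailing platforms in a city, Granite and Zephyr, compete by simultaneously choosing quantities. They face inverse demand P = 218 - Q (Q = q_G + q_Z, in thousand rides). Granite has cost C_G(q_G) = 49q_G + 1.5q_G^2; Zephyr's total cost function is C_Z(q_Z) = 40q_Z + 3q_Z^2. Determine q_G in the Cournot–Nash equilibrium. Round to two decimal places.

Granite's profit: π_G = (218 - Q)q_G - (49q_G + (3/2)q_G²). Setting ∂π_G/∂q_G = 0: 169 - 5q_G - (q_Z) = 0.
Zephyr's first-order condition: 178 - 8q_Z - (q_G) = 0.
So q_G = (169 - q_Z)/5 and q_Z = (178 - q_G)/8.
Substituting one into the other gives q_G = 1174/39 and q_Z = 721/39.

30.10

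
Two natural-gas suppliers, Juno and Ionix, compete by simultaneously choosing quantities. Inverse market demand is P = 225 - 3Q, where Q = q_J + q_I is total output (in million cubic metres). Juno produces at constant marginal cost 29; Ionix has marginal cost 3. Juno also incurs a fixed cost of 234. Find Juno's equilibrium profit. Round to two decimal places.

836.37

Juno's profit: π_J = (225 - 3Q)q_J - (29q_J). Setting ∂π_J/∂q_J = 0: 196 - 6q_J - 3(q_I) = 0.
Ionix's first-order condition: 222 - 6q_I - 3(q_J) = 0.
Rearranging gives the reaction functions q_J = (196 - 3q_I)/6 and q_I = (222 - 3q_J)/6.
Solving the pair: q_J = 170/9, q_I = 248/9.
Price P = 225 - 3·(418/9) = 257/3.
Juno's profit: (257/3 - 29)·(170/9) - 234 = 836.3704.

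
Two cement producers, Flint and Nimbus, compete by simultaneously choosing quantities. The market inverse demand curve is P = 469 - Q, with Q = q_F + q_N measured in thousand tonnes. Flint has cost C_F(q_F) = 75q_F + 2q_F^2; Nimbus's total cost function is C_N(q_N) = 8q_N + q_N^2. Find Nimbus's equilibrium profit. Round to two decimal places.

Flint's profit: π_F = (469 - Q)q_F - (75q_F + 2q_F²). Setting ∂π_F/∂q_F = 0: 394 - 6q_F - (q_N) = 0.
Nimbus's first-order condition: 461 - 4q_N - (q_F) = 0.
So q_F = (394 - q_N)/6 and q_N = (461 - q_F)/4.
Solving the pair: q_F = 1115/23, q_N = 103.1304.
Price P = 469 - 151.6087 = 317.3913.
Nimbus's profit: 317.3913·103.1304 - 8·103.1304 - 103.1304² = 21271.7732.

21271.77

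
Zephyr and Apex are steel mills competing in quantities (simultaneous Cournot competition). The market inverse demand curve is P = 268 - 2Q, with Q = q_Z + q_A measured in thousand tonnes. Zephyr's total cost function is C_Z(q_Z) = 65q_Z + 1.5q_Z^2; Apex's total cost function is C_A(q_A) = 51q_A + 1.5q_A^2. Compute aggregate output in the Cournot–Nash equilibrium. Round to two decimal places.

Zephyr's profit: π_Z = (268 - 2Q)q_Z - (65q_Z + (3/2)q_Z²). Setting ∂π_Z/∂q_Z = 0: 203 - 7q_Z - 2(q_A) = 0.
Apex's first-order condition: 217 - 7q_A - 2(q_Z) = 0.
Best responses: q_Z = (203 - 2q_A)/7, q_A = (217 - 2q_Z)/7.
Substituting one into the other gives q_Z = 329/15 and q_A = 371/15.
Total output Q = 329/15 + 371/15 = 140/3.

46.67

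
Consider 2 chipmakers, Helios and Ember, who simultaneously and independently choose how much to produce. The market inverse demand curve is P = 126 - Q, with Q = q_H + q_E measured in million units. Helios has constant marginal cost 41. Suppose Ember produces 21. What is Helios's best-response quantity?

With the rival's output fixed at 21, Helios's profit is π_H = (126 - 21 - q_H)q_H - (41q_H) = (105 - q_H)q_H - (41q_H).
∂π_H/∂q_H = 64 - 2q_H = 0, so q_H = 32.

32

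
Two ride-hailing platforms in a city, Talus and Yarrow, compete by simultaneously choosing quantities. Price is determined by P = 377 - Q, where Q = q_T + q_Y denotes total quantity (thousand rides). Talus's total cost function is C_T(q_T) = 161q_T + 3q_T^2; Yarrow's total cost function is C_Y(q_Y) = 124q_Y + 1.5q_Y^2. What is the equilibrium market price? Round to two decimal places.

309.44

Talus's profit: π_T = (377 - Q)q_T - (161q_T + 3q_T²). Setting ∂π_T/∂q_T = 0: 216 - 8q_T - (q_Y) = 0.
Yarrow's first-order condition: 253 - 5q_Y - (q_T) = 0.
So q_T = (216 - q_Y)/8 and q_Y = (253 - q_T)/5.
Substituting one into the other gives q_T = 827/39 and q_Y = 1808/39.
Total output Q = 67.5641, so price P = 377 - 67.5641 = 309.4359.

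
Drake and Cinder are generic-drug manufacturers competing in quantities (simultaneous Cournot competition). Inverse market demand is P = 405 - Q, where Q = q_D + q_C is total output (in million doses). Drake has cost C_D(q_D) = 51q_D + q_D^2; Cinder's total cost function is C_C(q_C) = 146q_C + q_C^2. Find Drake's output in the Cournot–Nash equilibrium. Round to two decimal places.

77.13

Drake's profit: π_D = (405 - Q)q_D - (51q_D + q_D²). Setting ∂π_D/∂q_D = 0: 354 - 4q_D - (q_C) = 0.
Cinder's first-order condition: 259 - 4q_C - (q_D) = 0.
Best responses: q_D = (354 - q_C)/4, q_C = (259 - q_D)/4.
Solving the pair: q_D = 1157/15, q_C = 682/15.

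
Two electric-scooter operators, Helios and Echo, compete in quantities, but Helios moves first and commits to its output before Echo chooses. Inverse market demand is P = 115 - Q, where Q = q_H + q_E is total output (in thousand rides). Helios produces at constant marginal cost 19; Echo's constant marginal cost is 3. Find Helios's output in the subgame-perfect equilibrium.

Solve by backward induction. Given q_H, the follower Echo maximises π_E = (115 - q_H - q_E)q_E - 3q_E.
∂π_E/∂q_E = 112 - q_H - 2q_E = 0 gives the reaction function q_E = (112 - q_H)/2.
Helios substitutes q_E(q_H) into its own profit: π_H = q_H(115 - q_H - (112 - q_H)/2) - 19q_H = (59 - (1/2)q_H)q_H - 19q_H.
Leader FOC: 40 - q_H = 0, so q_H = 40.
Then q_E = (112 - 40)/2 = 36.

40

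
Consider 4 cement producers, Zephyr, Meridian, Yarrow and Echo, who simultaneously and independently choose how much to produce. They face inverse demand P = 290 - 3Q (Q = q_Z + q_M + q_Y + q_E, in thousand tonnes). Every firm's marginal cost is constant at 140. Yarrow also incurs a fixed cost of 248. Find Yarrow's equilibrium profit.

52

A representative firm's profit is π_i = q_i(290 - 3Q) - 140q_i.
Setting ∂π_i/∂q_i = 0 with rivals' quantities fixed: 150 - 6q_i - 3·Σ_{j≠i} q_j = 0.
With identical firms every q_j equals q_i, so Σ_{j≠i} q_j = 3q_i and 150 = 15q_i, giving q_i = 10.
Price P = 290 - 3·40 = 170.
Yarrow's profit: (170 - 140)·10 - 248 = 52.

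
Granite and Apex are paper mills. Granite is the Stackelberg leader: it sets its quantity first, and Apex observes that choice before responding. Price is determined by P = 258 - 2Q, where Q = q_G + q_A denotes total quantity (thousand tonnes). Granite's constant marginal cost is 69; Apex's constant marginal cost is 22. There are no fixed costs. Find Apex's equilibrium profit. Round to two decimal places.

Solve by backward induction. Given q_G, the follower Apex maximises π_A = (258 - 2q_G - 2q_A)q_A - 22q_A.
Follower FOC: 236 - 2q_G - 4q_A = 0, so q_A(q_G) = (236 - 2q_G)/4.
The leader anticipates this reaction. Substituting into P = 258 - 2Q gives P = 140 - q_G, so π_G = (140 - q_G)q_G - 69q_G.
Leader FOC: 71 - 2q_G = 0, so q_G = 71/2.
Then q_A = (236 - 2·(71/2))/4 = 165/4.
Price P = 258 - 2·(307/4) = 209/2.
Apex's profit: (209/2 - 22)·(165/4) = 3403.1250.

3403.13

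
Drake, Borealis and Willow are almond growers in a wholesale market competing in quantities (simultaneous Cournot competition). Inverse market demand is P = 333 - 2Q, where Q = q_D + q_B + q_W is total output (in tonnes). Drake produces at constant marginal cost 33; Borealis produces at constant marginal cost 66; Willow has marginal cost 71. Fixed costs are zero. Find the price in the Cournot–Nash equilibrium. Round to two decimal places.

Drake's profit: π_D = (333 - 2Q)q_D - (33q_D). Setting ∂π_D/∂q_D = 0: 300 - 4q_D - 2(q_B + q_W) = 0.
Borealis's first-order condition: 267 - 4q_B - 2(q_D + q_W) = 0.
Willow's first-order condition: 262 - 4q_W - 2(q_D + q_B) = 0.
Adding the 3 conditions: 829 − 4Q − 4Q = 0, i.e. Q = 829/8.
Back-substituting: q_D = (300 − 829/4)/2 = 371/8, q_B = (267 − 829/4)/2 = 239/8, q_W = (262 − 829/4)/2 = 219/8.
Total output Q = 829/8, so price P = 333 - 2·(829/8) = 503/4.

125.75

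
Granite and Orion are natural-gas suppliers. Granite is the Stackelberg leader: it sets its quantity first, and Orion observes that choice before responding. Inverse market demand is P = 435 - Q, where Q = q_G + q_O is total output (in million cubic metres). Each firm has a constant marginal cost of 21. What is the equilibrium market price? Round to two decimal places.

124.50

The follower Orion best-responds to any q_G: π_O = (435 - Q)q_O - 21q_O.
∂π_O/∂q_O = 414 - q_G - 2q_O = 0 gives the reaction function q_O = (414 - q_G)/2.
Granite substitutes q_O(q_G) into its own profit: π_G = q_G(435 - q_G - (414 - q_G)/2) - 21q_G = (228 - (1/2)q_G)q_G - 21q_G.
Maximising: ∂π_G/∂q_G = 207 - q_G = 0, giving q_G = 207.
Then q_O = (414 - 207)/2 = 207/2.
Total output Q = 621/2, so price P = 435 - 621/2 = 249/2.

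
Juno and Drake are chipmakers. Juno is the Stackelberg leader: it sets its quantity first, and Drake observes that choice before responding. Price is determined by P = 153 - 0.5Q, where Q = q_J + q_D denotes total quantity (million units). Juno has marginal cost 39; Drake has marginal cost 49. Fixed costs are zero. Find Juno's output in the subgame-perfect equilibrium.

The follower Drake best-responds to any q_J: π_D = (153 - 0.5Q)q_D - 49q_D.
∂π_D/∂q_D = 104 - (1/2)q_J - q_D = 0 gives the reaction function q_D = (104 - (1/2)q_J).
Juno substitutes q_D(q_J) into its own profit: π_J = q_J(153 - (1/2)q_J - (104 - (1/2)q_J)/2) - 39q_J = (101 - (1/4)q_J)q_J - 39q_J.
Leader FOC: 62 - (1/2)q_J = 0, so q_J = 124.
Then q_D = (104 - (1/2)·124) = 42.

124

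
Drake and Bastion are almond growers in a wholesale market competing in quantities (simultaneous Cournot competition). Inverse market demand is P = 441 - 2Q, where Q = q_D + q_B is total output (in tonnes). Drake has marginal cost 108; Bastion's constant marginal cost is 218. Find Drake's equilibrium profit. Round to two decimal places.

Drake's profit: π_D = (441 - 2Q)q_D - (108q_D). Setting ∂π_D/∂q_D = 0: 333 - 4q_D - 2(q_B) = 0.
Bastion's first-order condition: 223 - 4q_B - 2(q_D) = 0.
So q_D = (333 - 2q_B)/4 and q_B = (223 - 2q_D)/4.
Solving the pair: q_D = 443/6, q_B = 113/6.
Price P = 441 - 2·(278/3) = 767/3.
Drake's profit: (767/3 - 108)·(443/6) = 10902.7222.

10902.72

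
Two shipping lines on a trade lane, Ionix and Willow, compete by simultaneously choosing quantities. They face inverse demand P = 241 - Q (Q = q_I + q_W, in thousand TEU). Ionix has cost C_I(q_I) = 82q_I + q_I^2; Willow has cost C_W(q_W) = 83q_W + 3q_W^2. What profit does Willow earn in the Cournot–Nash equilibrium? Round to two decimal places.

Ionix's profit: π_I = (241 - Q)q_I - (82q_I + q_I²). Setting ∂π_I/∂q_I = 0: 159 - 4q_I - (q_W) = 0.
Willow's profit: π_W = (241 - Q)q_W - (83q_W + 3q_W²). Setting ∂π_W/∂q_W = 0: 158 - 8q_W - (q_I) = 0.
So q_I = (159 - q_W)/4 and q_W = (158 - q_I)/8.
Substituting one into the other gives q_I = 1114/31 and q_W = 473/31.
Price P = 241 - 1587/31 = 189.8065.
Willow's profit: 189.8065·(473/31) - 83·(473/31) - 3(473/31)² = 931.2341.

931.23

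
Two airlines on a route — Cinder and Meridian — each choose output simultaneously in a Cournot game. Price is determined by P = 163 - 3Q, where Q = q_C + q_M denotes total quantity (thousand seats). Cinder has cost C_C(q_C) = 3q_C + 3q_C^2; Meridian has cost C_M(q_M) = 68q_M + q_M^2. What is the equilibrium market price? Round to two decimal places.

105.93

Cinder's profit: π_C = (163 - 3Q)q_C - (3q_C + 3q_C²). Setting ∂π_C/∂q_C = 0: 160 - 12q_C - 3(q_M) = 0.
Meridian's profit: π_M = (163 - 3Q)q_M - (68q_M + q_M²). Setting ∂π_M/∂q_M = 0: 95 - 8q_M - 3(q_C) = 0.
Rearranging gives the reaction functions q_C = (160 - 3q_M)/12 and q_M = (95 - 3q_C)/8.
Solving the pair: q_C = 995/87, q_M = 220/29.
Total output Q = 1655/87, so price P = 163 - 3·(1655/87) = 105.9310.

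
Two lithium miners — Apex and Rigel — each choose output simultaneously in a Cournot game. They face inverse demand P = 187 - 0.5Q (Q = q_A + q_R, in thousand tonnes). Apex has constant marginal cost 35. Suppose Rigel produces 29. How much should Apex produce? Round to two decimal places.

With the rival's output fixed at 29, Apex's profit is π_A = (187 - (1/2)·29 - (1/2)q_A)q_A - (35q_A) = (345/2 - (1/2)q_A)q_A - (35q_A).
∂π_A/∂q_A = 275/2 - q_A = 0, so q_A = 275/2.

137.50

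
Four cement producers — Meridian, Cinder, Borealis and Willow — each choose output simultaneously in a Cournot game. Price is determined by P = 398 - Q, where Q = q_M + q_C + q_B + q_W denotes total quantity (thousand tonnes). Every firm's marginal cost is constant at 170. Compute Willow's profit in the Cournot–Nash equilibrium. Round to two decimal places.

A representative firm's profit is π_i = q_i(398 - Q) - 170q_i.
Setting ∂π_i/∂q_i = 0 with rivals' quantities fixed: 228 - 2q_i - Σ_{j≠i} q_j = 0.
By symmetry each firm produces the same amount; substituting Σ_{j≠i} q_j = 3q_i yields q_i = 228/5.
Price P = 398 - 912/5 = 1078/5.
Willow's profit: (1078/5 - 170)·(228/5) = 2079.3600.

2079.36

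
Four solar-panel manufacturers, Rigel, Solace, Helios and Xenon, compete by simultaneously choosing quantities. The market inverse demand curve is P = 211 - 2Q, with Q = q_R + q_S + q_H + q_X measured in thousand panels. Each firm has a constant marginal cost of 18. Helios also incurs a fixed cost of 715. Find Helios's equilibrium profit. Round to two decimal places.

A representative firm's profit is π_i = q_i(211 - 2Q) - 18q_i.
First-order condition (treating rivals' output as given): 193 - 4q_i - 2·Σ_{j≠i} q_j = 0.
With identical firms every q_j equals q_i, so Σ_{j≠i} q_j = 3q_i and 193 = 10q_i, giving q_i = 193/10.
Price P = 211 - 2·(386/5) = 283/5.
Helios's profit: (283/5 - 18)·(193/10) - 715 = 1499/50.

29.98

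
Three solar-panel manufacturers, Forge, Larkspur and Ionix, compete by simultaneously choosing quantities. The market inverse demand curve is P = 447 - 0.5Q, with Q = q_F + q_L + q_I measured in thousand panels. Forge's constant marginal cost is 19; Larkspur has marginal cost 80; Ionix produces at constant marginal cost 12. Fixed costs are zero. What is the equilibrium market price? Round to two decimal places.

139.50

Forge's profit: π_F = (447 - 0.5Q)q_F - (19q_F). Setting ∂π_F/∂q_F = 0: 428 - q_F - (1/2)(q_L + q_I) = 0.
Larkspur's first-order condition: 367 - q_L - (1/2)(q_F + q_I) = 0.
Ionix's profit: π_I = (447 - 0.5Q)q_I - (12q_I). Setting ∂π_I/∂q_I = 0: 435 - q_I - (1/2)(q_F + q_L) = 0.
Adding the 3 conditions: 1230 − Q − Q = 0, i.e. Q = 615.
Back-substituting: q_F = (428 − 615/2)/(1/2) = 241, q_L = (367 − 615/2)/(1/2) = 119, q_I = (435 − 615/2)/(1/2) = 255.
Total output Q = 615, so price P = 447 - (1/2)·615 = 279/2.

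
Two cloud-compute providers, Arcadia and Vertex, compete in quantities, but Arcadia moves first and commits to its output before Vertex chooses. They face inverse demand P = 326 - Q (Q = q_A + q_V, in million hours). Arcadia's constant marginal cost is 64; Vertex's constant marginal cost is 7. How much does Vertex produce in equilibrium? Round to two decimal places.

Solve by backward induction. Given q_A, the follower Vertex maximises π_V = (326 - q_A - q_V)q_V - 7q_V.
Setting the follower's marginal profit to zero, 319 - q_A - 2q_V = 0, i.e. q_V = (319 - q_A)/2.
The leader anticipates this reaction. Substituting into P = 326 - Q gives P = 333/2 - (1/2)q_A, so π_A = (333/2 - (1/2)q_A)q_A - 64q_A.
Maximising: ∂π_A/∂q_A = 205/2 - q_A = 0, giving q_A = 205/2.
Then q_V = (319 - 205/2)/2 = 433/4.

108.25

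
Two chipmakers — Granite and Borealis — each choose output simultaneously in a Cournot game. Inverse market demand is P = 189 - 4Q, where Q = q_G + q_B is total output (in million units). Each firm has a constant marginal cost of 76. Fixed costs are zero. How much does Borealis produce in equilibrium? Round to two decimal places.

9.42

Each firm earns π_i = (189 - 4Q)q_i - 76q_i.
Setting ∂π_i/∂q_i = 0 with rivals' quantities fixed: 113 - 8q_i - 4q_j = 0.
With identical firms every q_j equals q_i, so q_j = q_i and 113 = 12q_i, giving q_i = 113/12.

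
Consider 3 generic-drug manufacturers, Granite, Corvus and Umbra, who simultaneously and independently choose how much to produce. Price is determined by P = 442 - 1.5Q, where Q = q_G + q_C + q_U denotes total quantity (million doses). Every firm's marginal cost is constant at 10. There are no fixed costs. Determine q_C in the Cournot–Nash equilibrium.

Each firm earns π_i = (442 - 1.5Q)q_i - 10q_i.
Setting ∂π_i/∂q_i = 0 with rivals' quantities fixed: 432 - 3q_i - (3/2)·Σ_{j≠i} q_j = 0.
By symmetry each firm produces the same amount; substituting Σ_{j≠i} q_j = 2q_i yields q_i = 432/6 = 72.

72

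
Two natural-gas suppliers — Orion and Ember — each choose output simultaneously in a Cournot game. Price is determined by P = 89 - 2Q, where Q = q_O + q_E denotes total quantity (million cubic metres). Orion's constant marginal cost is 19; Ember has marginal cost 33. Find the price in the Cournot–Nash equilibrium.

47

Orion's profit: π_O = (89 - 2Q)q_O - (19q_O). Setting ∂π_O/∂q_O = 0: 70 - 4q_O - 2(q_E) = 0.
Ember's first-order condition: 56 - 4q_E - 2(q_O) = 0.
Best responses: q_O = (70 - 2q_E)/4, q_E = (56 - 2q_O)/4.
Substituting one into the other gives q_O = 14 and q_E = 7.
Total output Q = 21, so price P = 89 - 2·21 = 47.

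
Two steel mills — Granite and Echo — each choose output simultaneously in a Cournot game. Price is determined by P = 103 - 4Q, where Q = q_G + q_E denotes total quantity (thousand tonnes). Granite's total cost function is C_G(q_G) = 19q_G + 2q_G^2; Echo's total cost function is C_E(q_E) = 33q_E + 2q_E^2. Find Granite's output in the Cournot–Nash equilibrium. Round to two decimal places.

5.69

Granite's profit: π_G = (103 - 4Q)q_G - (19q_G + 2q_G²). Setting ∂π_G/∂q_G = 0: 84 - 12q_G - 4(q_E) = 0.
Echo's profit: π_E = (103 - 4Q)q_E - (33q_E + 2q_E²). Setting ∂π_E/∂q_E = 0: 70 - 12q_E - 4(q_G) = 0.
Rearranging gives the reaction functions q_G = (84 - 4q_E)/12 and q_E = (70 - 4q_G)/12.
Solving the pair: q_G = 91/16, q_E = 63/16.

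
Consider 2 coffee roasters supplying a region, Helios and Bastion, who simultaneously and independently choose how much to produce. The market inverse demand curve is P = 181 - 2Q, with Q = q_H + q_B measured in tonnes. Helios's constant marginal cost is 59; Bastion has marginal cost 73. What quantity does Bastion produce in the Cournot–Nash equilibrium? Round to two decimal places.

15.67

Helios's profit: π_H = (181 - 2Q)q_H - (59q_H). Setting ∂π_H/∂q_H = 0: 122 - 4q_H - 2(q_B) = 0.
Bastion's profit: π_B = (181 - 2Q)q_B - (73q_B). Setting ∂π_B/∂q_B = 0: 108 - 4q_B - 2(q_H) = 0.
So q_H = (122 - 2q_B)/4 and q_B = (108 - 2q_H)/4.
Substituting one into the other gives q_H = 68/3 and q_B = 47/3.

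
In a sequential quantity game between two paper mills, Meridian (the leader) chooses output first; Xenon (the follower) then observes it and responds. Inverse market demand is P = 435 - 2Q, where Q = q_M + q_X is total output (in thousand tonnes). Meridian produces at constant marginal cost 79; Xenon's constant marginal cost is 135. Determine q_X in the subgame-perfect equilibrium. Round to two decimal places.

The follower Xenon best-responds to any q_M: π_X = (435 - 2Q)q_X - 135q_X.
Follower FOC: 300 - 2q_M - 4q_X = 0, so q_X(q_M) = (300 - 2q_M)/4.
The leader anticipates this reaction. Substituting into P = 435 - 2Q gives P = 285 - q_M, so π_M = (285 - q_M)q_M - 79q_M.
Leader FOC: 206 - 2q_M = 0, so q_M = 103.
Then q_X = (300 - 2·103)/4 = 47/2.

23.50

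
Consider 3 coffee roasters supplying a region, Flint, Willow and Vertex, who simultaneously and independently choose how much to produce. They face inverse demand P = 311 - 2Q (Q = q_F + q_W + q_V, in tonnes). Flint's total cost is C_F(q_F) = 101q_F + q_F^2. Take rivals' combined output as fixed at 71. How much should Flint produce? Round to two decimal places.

11.33

With rivals' combined output fixed at 71, Flint's profit is π_F = (311 - 2·71 - 2q_F)q_F - (101q_F + q_F²) = (169 - 2q_F)q_F - (101q_F + q_F²).
∂π_F/∂q_F = 68 - 6q_F = 0, so q_F = 34/3.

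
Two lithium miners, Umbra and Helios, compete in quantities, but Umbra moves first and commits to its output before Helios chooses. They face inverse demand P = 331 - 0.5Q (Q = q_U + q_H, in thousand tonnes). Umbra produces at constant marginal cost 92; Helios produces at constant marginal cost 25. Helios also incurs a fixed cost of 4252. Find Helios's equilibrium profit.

The follower Helios best-responds to any q_U: π_H = (331 - 0.5Q)q_H - 25q_H.
Follower FOC: 306 - (1/2)q_U - q_H = 0, so q_H(q_U) = (306 - (1/2)q_U).
Umbra substitutes q_H(q_U) into its own profit: π_U = q_U(331 - (1/2)q_U - (306 - (1/2)q_U)/2) - 92q_U = (178 - (1/4)q_U)q_U - 92q_U.
Maximising: ∂π_U/∂q_U = 86 - (1/2)q_U = 0, giving q_U = 172.
Then q_H = (306 - (1/2)·172) = 220.
Price P = 331 - (1/2)·392 = 135.
Helios's profit: (135 - 25)·220 - 4252 = 19948.

19948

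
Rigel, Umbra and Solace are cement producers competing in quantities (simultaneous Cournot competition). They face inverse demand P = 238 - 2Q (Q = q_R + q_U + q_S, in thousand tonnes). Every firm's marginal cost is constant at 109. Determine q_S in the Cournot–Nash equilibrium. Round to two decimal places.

Each firm earns π_i = (238 - 2Q)q_i - 109q_i.
First-order condition (treating rivals' output as given): 129 - 4q_i - 2·Σ_{j≠i} q_j = 0.
By symmetry each firm produces the same amount; substituting Σ_{j≠i} q_j = 2q_i yields q_i = 129/8.

16.13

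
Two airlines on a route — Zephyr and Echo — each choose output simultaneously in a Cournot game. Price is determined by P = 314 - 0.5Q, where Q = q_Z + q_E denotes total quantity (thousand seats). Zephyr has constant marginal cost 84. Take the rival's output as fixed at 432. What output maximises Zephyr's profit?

14

With the rival's output fixed at 432, Zephyr's profit is π_Z = (314 - (1/2)·432 - (1/2)q_Z)q_Z - (84q_Z) = (98 - (1/2)q_Z)q_Z - (84q_Z).
∂π_Z/∂q_Z = 14 - q_Z = 0, so q_Z = 14.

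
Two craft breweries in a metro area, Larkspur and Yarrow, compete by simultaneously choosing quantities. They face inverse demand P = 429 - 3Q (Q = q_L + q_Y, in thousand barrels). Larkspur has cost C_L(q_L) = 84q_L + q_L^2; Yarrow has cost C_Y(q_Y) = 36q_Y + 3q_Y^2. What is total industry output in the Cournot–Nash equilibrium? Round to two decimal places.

Larkspur's profit: π_L = (429 - 3Q)q_L - (84q_L + q_L²). Setting ∂π_L/∂q_L = 0: 345 - 8q_L - 3(q_Y) = 0.
Yarrow's first-order condition: 393 - 12q_Y - 3(q_L) = 0.
Rearranging gives the reaction functions q_L = (345 - 3q_Y)/8 and q_Y = (393 - 3q_L)/12.
Solving the pair: q_L = 987/29, q_Y = 703/29.
Total output Q = 987/29 + 703/29 = 1690/29.

58.28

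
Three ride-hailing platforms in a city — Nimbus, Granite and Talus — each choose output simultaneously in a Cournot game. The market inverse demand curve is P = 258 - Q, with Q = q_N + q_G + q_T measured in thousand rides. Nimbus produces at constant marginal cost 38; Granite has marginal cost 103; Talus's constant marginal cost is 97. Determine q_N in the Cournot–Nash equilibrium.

Nimbus's profit: π_N = (258 - Q)q_N - (38q_N). Setting ∂π_N/∂q_N = 0: 220 - 2q_N - (q_G + q_T) = 0.
Granite's first-order condition: 155 - 2q_G - (q_N + q_T) = 0.
Talus's profit: π_T = (258 - Q)q_T - (97q_T). Setting ∂π_T/∂q_T = 0: 161 - 2q_T - (q_N + q_G) = 0.
Adding the 3 first-order conditions: 536 − 4Q = 0, so Q = 134.
Back-substituting: q_N = (220 − 134) = 86, q_G = (155 − 134) = 21, q_T = (161 − 134) = 27.

86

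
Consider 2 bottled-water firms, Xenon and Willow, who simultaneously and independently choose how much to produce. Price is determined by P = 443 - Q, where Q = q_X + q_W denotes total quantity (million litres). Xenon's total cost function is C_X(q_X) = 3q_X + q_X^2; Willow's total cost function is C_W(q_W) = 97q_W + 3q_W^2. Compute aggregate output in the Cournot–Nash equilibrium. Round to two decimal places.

Xenon's profit: π_X = (443 - Q)q_X - (3q_X + q_X²). Setting ∂π_X/∂q_X = 0: 440 - 4q_X - (q_W) = 0.
Willow's first-order condition: 346 - 8q_W - (q_X) = 0.
So q_X = (440 - q_W)/4 and q_W = (346 - q_X)/8.
Solving the pair: q_X = 102.3871, q_W = 944/31.
Total output Q = 102.3871 + 944/31 = 132.8387.

132.84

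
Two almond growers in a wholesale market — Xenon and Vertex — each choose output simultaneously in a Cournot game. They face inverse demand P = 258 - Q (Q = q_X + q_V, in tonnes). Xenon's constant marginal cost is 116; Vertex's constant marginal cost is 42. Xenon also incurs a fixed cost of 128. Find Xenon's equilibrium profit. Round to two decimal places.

385.78

Xenon's profit: π_X = (258 - Q)q_X - (116q_X). Setting ∂π_X/∂q_X = 0: 142 - 2q_X - (q_V) = 0.
Vertex's first-order condition: 216 - 2q_V - (q_X) = 0.
So q_X = (142 - q_V)/2 and q_V = (216 - q_X)/2.
Solving the pair: q_X = 68/3, q_V = 290/3.
Price P = 258 - 358/3 = 416/3.
Xenon's profit: (416/3 - 116)·(68/3) - 128 = 385.7778.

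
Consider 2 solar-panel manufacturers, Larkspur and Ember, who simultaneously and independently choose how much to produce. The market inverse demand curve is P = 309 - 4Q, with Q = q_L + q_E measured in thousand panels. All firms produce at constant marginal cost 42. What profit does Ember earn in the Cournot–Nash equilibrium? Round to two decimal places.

1980.25

Each firm earns π_i = (309 - 4Q)q_i - 42q_i.
Setting ∂π_i/∂q_i = 0 with rivals' quantities fixed: 267 - 8q_i - 4q_j = 0.
By symmetry each firm produces the same amount; substituting q_j = q_i yields q_i = 267/12 = 89/4.
Price P = 309 - 4·(89/2) = 131.
Ember's profit: (131 - 42)·(89/4) = 1980.2500.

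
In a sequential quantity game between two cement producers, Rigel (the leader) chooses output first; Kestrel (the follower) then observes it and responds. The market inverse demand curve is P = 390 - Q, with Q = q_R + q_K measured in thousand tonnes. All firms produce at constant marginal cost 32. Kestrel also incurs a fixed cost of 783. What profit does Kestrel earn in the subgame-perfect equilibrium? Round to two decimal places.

The follower Kestrel best-responds to any q_R: π_K = (390 - Q)q_K - 32q_K.
Follower FOC: 358 - q_R - 2q_K = 0, so q_K(q_R) = (358 - q_R)/2.
Rigel substitutes q_K(q_R) into its own profit: π_R = q_R(390 - q_R - (358 - q_R)/2) - 32q_R = (211 - (1/2)q_R)q_R - 32q_R.
The leader's first-order condition 179 - q_R = 0 yields q_R = 179.
Then q_K = (358 - 179)/2 = 179/2.
Price P = 390 - 537/2 = 243/2.
Kestrel's profit: (243/2 - 32)·(179/2) - 783 = 7227.2500.

7227.25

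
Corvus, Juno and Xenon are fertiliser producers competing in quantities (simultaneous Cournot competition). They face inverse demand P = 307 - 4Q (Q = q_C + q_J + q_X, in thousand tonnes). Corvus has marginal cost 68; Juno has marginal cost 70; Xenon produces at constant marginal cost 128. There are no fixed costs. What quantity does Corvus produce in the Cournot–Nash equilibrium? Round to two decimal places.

18.81

Corvus's profit: π_C = (307 - 4Q)q_C - (68q_C). Setting ∂π_C/∂q_C = 0: 239 - 8q_C - 4(q_J + q_X) = 0.
Juno's first-order condition: 237 - 8q_J - 4(q_C + q_X) = 0.
Xenon's profit: π_X = (307 - 4Q)q_X - (128q_X). Setting ∂π_X/∂q_X = 0: 179 - 8q_X - 4(q_C + q_J) = 0.
Adding the 3 first-order conditions: 655 − 16Q = 0, so Q = 655/16.
Back-substituting: q_C = (239 − 655/4)/4 = 301/16, q_J = (237 − 655/4)/4 = 293/16, q_X = (179 − 655/4)/4 = 61/16.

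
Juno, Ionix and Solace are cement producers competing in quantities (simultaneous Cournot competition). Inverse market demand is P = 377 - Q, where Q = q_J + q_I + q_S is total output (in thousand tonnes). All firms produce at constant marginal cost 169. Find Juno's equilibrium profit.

A representative firm's profit is π_i = q_i(377 - Q) - 169q_i.
First-order condition (treating rivals' output as given): 208 - 2q_i - Σ_{j≠i} q_j = 0.
By symmetry each firm produces the same amount; substituting Σ_{j≠i} q_j = 2q_i yields q_i = 208/4 = 52.
Price P = 377 - 156 = 221.
Juno's profit: (221 - 169)·52 = 2704.

2704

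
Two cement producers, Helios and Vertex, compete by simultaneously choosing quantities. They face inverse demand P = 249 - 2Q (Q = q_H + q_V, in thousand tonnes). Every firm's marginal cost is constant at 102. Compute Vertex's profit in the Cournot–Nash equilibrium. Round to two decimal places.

Each firm earns π_i = (249 - 2Q)q_i - 102q_i.
Setting ∂π_i/∂q_i = 0 with rivals' quantities fixed: 147 - 4q_i - 2q_j = 0.
With identical firms every q_j equals q_i, so q_j = q_i and 147 = 6q_i, giving q_i = 49/2.
Price P = 249 - 2·49 = 151.
Vertex's profit: (151 - 102)·(49/2) = 1200.5000.

1200.50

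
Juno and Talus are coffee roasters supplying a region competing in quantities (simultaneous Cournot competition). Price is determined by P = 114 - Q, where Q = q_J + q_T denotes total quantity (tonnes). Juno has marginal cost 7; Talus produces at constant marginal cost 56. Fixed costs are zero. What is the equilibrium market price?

59

Juno's profit: π_J = (114 - Q)q_J - (7q_J). Setting ∂π_J/∂q_J = 0: 107 - 2q_J - (q_T) = 0.
Talus's profit: π_T = (114 - Q)q_T - (56q_T). Setting ∂π_T/∂q_T = 0: 58 - 2q_T - (q_J) = 0.
Best responses: q_J = (107 - q_T)/2, q_T = (58 - q_J)/2.
Solving the pair: q_J = 52, q_T = 3.
Total output Q = 55, so price P = 114 - 55 = 59.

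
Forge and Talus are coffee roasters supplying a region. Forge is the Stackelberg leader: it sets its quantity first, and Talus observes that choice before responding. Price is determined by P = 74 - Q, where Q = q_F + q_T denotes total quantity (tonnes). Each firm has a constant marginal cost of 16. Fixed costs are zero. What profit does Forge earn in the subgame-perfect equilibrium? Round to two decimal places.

Solve by backward induction. Given q_F, the follower Talus maximises π_T = (74 - q_F - q_T)q_T - 16q_T.
Follower FOC: 58 - q_F - 2q_T = 0, so q_T(q_F) = (58 - q_F)/2.
The leader anticipates this reaction. Substituting into P = 74 - Q gives P = 45 - (1/2)q_F, so π_F = (45 - (1/2)q_F)q_F - 16q_F.
Maximising: ∂π_F/∂q_F = 29 - q_F = 0, giving q_F = 29.
Then q_T = (58 - 29)/2 = 29/2.
Price P = 74 - 87/2 = 61/2.
Forge's profit: (61/2 - 16)·29 = 841/2.

420.50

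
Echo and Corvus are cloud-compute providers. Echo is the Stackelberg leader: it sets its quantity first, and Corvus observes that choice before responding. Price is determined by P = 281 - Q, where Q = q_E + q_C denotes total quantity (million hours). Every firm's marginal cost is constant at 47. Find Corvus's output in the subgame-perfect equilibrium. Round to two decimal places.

The follower Corvus best-responds to any q_E: π_C = (281 - Q)q_C - 47q_C.
Follower FOC: 234 - q_E - 2q_C = 0, so q_C(q_E) = (234 - q_E)/2.
Echo substitutes q_C(q_E) into its own profit: π_E = q_E(281 - q_E - (234 - q_E)/2) - 47q_E = (164 - (1/2)q_E)q_E - 47q_E.
The leader's first-order condition 117 - q_E = 0 yields q_E = 117.
Then q_C = (234 - 117)/2 = 117/2.

58.50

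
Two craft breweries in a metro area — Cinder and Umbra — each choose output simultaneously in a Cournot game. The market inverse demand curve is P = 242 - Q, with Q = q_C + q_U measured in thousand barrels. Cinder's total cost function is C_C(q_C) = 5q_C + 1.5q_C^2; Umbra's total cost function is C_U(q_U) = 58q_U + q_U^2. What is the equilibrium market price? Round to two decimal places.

165.84

Cinder's profit: π_C = (242 - Q)q_C - (5q_C + (3/2)q_C²). Setting ∂π_C/∂q_C = 0: 237 - 5q_C - (q_U) = 0.
Umbra's profit: π_U = (242 - Q)q_U - (58q_U + q_U²). Setting ∂π_U/∂q_U = 0: 184 - 4q_U - (q_C) = 0.
So q_C = (237 - q_U)/5 and q_U = (184 - q_C)/4.
Solving the pair: q_C = 764/19, q_U = 683/19.
Total output Q = 1447/19, so price P = 242 - 1447/19 = 165.8421.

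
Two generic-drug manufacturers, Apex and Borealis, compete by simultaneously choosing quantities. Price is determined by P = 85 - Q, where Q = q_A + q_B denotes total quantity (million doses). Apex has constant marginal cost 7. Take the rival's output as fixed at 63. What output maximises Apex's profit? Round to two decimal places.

With the rival's output fixed at 63, Apex's profit is π_A = (85 - 63 - q_A)q_A - (7q_A) = (22 - q_A)q_A - (7q_A).
∂π_A/∂q_A = 15 - 2q_A = 0, so q_A = 15/2.

7.50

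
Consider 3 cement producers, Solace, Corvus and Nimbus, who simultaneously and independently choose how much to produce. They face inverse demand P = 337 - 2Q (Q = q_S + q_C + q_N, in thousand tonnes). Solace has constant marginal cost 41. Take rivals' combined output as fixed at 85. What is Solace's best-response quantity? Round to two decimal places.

31.50

With rivals' combined output fixed at 85, Solace's profit is π_S = (337 - 2·85 - 2q_S)q_S - (41q_S) = (167 - 2q_S)q_S - (41q_S).
∂π_S/∂q_S = 126 - 4q_S = 0, so q_S = 63/2.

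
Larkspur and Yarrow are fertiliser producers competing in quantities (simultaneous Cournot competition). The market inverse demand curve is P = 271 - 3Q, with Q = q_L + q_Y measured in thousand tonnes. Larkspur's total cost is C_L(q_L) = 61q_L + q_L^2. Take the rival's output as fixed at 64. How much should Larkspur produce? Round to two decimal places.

2.25

With the rival's output fixed at 64, Larkspur's profit is π_L = (271 - 3·64 - 3q_L)q_L - (61q_L + q_L²) = (79 - 3q_L)q_L - (61q_L + q_L²).
∂π_L/∂q_L = 18 - 8q_L = 0, so q_L = 9/4.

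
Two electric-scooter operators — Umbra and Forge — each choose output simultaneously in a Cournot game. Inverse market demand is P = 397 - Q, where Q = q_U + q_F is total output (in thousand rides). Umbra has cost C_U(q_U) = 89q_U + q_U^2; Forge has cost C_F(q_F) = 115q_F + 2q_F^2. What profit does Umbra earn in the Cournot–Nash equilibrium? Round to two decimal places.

Umbra's profit: π_U = (397 - Q)q_U - (89q_U + q_U²). Setting ∂π_U/∂q_U = 0: 308 - 4q_U - (q_F) = 0.
Forge's first-order condition: 282 - 6q_F - (q_U) = 0.
So q_U = (308 - q_F)/4 and q_F = (282 - q_U)/6.
Substituting one into the other gives q_U = 1566/23 and q_F = 820/23.
Price P = 397 - 103.7391 = 293.2609.
Umbra's profit: 293.2609·(1566/23) - 89·(1566/23) - (1566/23)² = 9271.6673.

9271.67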